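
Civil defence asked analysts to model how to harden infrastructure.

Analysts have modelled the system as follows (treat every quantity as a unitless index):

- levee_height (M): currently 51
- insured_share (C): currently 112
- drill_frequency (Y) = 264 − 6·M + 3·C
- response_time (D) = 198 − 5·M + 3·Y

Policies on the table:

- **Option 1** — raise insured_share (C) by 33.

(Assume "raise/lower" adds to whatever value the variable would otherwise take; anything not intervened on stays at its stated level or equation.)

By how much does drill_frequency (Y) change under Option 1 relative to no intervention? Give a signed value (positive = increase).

99

Baseline:
  M = 51
  C = 112
  Y = 264 − 6·51 + 3·112 = 294
Option 1 (C + 33):
  M = 51
  C = 112 + 33 = 145
  Y = 264 − 6·51 + 3·145 = 393
Change in Y: 393 − 294 = 99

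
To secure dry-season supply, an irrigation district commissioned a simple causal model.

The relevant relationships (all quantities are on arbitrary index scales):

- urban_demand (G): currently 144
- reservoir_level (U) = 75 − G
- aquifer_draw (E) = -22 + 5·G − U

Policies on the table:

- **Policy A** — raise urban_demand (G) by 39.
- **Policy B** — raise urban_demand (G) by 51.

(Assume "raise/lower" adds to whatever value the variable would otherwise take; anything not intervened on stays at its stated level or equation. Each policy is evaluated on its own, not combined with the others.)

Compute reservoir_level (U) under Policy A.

Policy A (G + 39):
  G = 144 + 39 = 183
  U = 75 − 183 = -108

-108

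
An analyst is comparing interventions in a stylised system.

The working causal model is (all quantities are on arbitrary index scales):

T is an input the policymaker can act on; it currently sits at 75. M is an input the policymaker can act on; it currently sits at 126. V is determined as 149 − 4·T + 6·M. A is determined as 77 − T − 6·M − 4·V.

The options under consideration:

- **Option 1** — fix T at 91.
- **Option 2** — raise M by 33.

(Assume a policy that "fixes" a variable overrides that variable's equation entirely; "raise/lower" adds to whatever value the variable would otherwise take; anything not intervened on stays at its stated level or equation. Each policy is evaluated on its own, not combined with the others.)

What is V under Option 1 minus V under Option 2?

Option 1 (T := 91):
  T = 91
  M = 126
  V = 149 − 4·91 + 6·126 = 541
Option 2 (M + 33):
  T = 75
  M = 126 + 33 = 159
  V = 149 − 4·75 + 6·159 = 803
V: 541 − 803 = -262

-262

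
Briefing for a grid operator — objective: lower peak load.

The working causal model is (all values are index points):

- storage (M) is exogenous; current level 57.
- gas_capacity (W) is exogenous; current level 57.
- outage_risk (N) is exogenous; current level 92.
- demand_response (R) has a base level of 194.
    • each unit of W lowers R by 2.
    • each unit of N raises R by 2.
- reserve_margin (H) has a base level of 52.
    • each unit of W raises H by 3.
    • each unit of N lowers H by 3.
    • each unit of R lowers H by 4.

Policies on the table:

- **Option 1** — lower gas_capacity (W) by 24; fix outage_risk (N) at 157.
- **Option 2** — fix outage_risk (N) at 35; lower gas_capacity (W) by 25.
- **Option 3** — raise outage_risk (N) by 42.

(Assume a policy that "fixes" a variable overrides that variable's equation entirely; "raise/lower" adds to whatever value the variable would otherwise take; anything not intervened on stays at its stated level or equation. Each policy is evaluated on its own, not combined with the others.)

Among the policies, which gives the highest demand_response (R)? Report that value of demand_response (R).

Option 1 (W − 24, N := 157):
  W = 57 − 24 = 33
  N = 157
  R = 194 − 2·33 + 2·157 = 442
Option 2 (N := 35, W − 25):
  W = 57 − 25 = 32
  N = 35
  R = 194 − 2·32 + 2·35 = 200
Option 3 (N + 42):
  W = 57
  N = 92 + 42 = 134
  R = 194 − 2·57 + 2·134 = 348
Comparing — Option 1: R=442, Option 2: R=200, Option 3: R=348. Highest is 442 (Option 1).

442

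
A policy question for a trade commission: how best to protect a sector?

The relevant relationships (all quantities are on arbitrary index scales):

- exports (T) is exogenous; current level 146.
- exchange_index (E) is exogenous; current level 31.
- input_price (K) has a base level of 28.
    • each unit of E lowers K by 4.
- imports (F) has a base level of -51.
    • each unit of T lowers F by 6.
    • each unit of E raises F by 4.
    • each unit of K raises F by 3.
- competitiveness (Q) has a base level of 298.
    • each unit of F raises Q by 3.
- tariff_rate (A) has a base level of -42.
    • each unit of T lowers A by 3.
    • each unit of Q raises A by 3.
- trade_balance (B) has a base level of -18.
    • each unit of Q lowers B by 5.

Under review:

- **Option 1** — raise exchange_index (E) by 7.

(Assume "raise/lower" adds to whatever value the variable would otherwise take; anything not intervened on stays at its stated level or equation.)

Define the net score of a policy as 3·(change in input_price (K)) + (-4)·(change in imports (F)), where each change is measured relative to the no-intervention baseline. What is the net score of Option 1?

Baseline:
  T = 146
  E = 31
  K = 28 − 4·31 = -96
  F = -51 − 6·146 + 4·31 + 3·(-96) = -1091
Option 1 (E + 7):
  T = 146
  E = 31 + 7 = 38
  K = 28 − 4·38 = -124
  F = -51 − 6·146 + 4·38 + 3·(-124) = -1147
ΔK = -124 − (-96) = -28; ΔF = -1147 − (-1091) = -56
Score = 3·(-28) + (-4)·(-56) = 140

140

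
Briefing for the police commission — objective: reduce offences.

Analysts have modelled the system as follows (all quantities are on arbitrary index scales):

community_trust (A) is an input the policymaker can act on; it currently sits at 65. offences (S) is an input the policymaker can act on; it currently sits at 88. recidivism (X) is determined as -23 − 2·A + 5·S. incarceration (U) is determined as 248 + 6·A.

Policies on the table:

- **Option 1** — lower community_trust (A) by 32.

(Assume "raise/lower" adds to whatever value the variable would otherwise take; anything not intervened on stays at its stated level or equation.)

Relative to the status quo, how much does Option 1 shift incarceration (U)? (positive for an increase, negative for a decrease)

-192

Baseline:
  A = 65
  U = 248 + 6·65 = 638
Option 1 (A − 32):
  A = 65 − 32 = 33
  U = 248 + 6·33 = 446
Change in U: 446 − 638 = -192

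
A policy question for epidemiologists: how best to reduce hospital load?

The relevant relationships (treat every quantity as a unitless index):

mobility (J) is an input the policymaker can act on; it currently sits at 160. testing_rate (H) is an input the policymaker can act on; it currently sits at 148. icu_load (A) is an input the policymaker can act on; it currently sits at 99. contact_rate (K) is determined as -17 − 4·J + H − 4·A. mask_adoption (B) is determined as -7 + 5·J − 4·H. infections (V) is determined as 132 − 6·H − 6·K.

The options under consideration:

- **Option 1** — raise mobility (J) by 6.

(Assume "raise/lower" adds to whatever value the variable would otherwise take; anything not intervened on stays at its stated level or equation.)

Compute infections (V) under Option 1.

4818

Option 1 (J + 6):
  J = 160 + 6 = 166
  H = 148
  A = 99
  K = -17 − 4·166 + 148 − 4·99 = -929
  V = 132 − 6·148 − 6·(-929) = 4818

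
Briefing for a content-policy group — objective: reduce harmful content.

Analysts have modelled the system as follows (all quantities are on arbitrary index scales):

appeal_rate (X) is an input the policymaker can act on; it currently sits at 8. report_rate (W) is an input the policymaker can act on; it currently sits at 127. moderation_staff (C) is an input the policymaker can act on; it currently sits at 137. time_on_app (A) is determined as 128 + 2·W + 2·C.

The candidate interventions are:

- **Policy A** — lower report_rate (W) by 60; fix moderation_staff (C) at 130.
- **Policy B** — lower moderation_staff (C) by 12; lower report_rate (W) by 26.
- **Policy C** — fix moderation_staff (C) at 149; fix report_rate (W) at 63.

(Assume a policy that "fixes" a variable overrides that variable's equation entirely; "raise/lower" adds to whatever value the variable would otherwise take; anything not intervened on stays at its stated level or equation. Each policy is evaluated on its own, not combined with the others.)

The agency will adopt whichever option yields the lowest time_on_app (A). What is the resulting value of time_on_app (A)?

Policy A (W − 60, C := 130):
  W = 127 − 60 = 67
  C = 130
  A = 128 + 2·67 + 2·130 = 522
Policy B (C − 12, W − 26):
  W = 127 − 26 = 101
  C = 137 − 12 = 125
  A = 128 + 2·101 + 2·125 = 580
Policy C (C := 149, W := 63):
  W = 63
  C = 149
  A = 128 + 2·63 + 2·149 = 552
Comparing — Policy A: A=522, Policy B: A=580, Policy C: A=552. Lowest is 522 (Policy A).

522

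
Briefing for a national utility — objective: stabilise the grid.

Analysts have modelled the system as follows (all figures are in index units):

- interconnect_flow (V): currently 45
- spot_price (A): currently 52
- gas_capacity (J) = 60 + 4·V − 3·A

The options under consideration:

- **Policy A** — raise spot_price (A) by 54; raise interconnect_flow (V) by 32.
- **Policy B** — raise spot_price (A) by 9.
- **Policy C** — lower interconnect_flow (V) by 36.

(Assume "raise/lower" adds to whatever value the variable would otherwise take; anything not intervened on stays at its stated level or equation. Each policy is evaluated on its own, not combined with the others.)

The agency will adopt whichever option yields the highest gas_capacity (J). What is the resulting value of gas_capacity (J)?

57

Policy A (A + 54, V + 32):
  V = 45 + 32 = 77
  A = 52 + 54 = 106
  J = 60 + 4·77 − 3·106 = 50
Policy B (A + 9):
  V = 45
  A = 52 + 9 = 61
  J = 60 + 4·45 − 3·61 = 57
Policy C (V − 36):
  V = 45 − 36 = 9
  A = 52
  J = 60 + 4·9 − 3·52 = -60
Comparing — Policy A: J=50, Policy B: J=57, Policy C: J=-60. Highest is 57 (Policy B).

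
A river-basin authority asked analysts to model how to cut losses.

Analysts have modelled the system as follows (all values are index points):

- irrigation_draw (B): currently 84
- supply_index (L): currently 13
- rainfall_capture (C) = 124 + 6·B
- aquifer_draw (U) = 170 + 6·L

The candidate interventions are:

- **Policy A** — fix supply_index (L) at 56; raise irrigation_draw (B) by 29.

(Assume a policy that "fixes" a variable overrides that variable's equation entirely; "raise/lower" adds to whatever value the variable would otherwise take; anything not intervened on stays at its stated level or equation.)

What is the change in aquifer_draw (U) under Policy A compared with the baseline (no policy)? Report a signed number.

258

Baseline:
  L = 13
  U = 170 + 6·13 = 248
Policy A (L := 56, B + 29):
  L = 56
  U = 170 + 6·56 = 506
Change in U: 506 − 248 = 258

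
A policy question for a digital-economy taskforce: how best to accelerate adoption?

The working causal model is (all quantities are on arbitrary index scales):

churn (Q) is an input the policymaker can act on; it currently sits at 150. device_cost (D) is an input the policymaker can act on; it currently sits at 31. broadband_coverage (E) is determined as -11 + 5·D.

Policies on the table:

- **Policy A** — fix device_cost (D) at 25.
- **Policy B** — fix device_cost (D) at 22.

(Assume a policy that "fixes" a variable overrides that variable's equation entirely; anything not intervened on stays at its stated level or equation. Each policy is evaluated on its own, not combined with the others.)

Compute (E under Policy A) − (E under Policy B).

15

Policy A (D := 25):
  D = 25
  E = -11 + 5·25 = 114
Policy B (D := 22):
  D = 22
  E = -11 + 5·22 = 99
E: 114 − 99 = 15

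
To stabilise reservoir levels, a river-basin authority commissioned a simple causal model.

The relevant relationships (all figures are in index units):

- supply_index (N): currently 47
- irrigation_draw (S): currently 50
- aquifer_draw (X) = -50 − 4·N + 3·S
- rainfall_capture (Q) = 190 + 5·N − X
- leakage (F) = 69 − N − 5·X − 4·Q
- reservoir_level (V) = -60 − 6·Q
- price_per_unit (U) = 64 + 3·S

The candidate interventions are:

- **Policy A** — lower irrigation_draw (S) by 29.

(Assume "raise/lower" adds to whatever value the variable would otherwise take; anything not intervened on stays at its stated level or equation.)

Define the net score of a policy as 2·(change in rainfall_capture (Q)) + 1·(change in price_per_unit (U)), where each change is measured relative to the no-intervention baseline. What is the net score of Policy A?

87

Baseline:
  N = 47
  S = 50
  X = -50 − 4·47 + 3·50 = -88
  Q = 190 + 5·47 − (-88) = 513
  U = 64 + 3·50 = 214
Policy A (S − 29):
  N = 47
  S = 50 − 29 = 21
  X = -50 − 4·47 + 3·21 = -175
  Q = 190 + 5·47 − (-175) = 600
  U = 64 + 3·21 = 127
ΔQ = 600 − 513 = 87; ΔU = 127 − 214 = -87
Score = 2·87 + 1·(-87) = 87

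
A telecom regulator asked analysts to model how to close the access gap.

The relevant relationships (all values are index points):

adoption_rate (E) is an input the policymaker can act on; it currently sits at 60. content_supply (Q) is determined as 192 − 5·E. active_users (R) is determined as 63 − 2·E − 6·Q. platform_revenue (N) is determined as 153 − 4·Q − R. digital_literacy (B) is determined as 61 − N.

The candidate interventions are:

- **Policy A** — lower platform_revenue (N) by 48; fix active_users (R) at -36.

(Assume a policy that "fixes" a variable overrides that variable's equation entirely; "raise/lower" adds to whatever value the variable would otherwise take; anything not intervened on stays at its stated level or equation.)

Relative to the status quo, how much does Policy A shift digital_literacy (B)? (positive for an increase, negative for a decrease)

-579

Baseline:
  E = 60
  Q = 192 − 5·60 = -108
  R = 63 − 2·60 − 6·(-108) = 591
  N = 153 − 4·(-108) − 591 = -6
  B = 61 − (-6) = 67
Policy A (N − 48, R := -36):
  E = 60
  Q = 192 − 5·60 = -108
  R = -36
  N = 153 − 4·(-108) − (-36) (−48 from intervention) = 573
  B = 61 − 573 = -512
Change in B: -512 − 67 = -579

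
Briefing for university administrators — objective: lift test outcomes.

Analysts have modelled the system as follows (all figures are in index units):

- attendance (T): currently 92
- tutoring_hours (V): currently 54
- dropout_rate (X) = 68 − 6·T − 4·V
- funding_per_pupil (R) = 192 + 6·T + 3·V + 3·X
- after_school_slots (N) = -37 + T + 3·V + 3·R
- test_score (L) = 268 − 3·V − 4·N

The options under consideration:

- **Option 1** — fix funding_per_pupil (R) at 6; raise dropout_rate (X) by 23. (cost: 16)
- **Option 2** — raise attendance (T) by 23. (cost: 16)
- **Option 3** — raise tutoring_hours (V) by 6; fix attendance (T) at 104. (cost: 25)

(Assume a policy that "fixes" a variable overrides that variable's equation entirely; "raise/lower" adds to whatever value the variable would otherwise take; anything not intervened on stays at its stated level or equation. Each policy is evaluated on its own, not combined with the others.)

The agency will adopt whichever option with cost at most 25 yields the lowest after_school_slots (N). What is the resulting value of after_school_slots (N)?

Option 1 (R := 6, X + 23):
  T = 92
  V = 54
  X = 68 − 6·92 − 4·54 (+23 from intervention) = -677
  R = 6
  N = -37 + 92 + 3·54 + 3·6 = 235
Option 2 (T + 23):
  T = 92 + 23 = 115
  V = 54
  X = 68 − 6·115 − 4·54 = -838
  R = 192 + 6·115 + 3·54 + 3·(-838) = -1470
  N = -37 + 115 + 3·54 + 3·(-1470) = -4170
Option 3 (V + 6, T := 104):
  T = 104
  V = 54 + 6 = 60
  X = 68 − 6·104 − 4·60 = -796
  R = 192 + 6·104 + 3·60 + 3·(-796) = -1392
  N = -37 + 104 + 3·60 + 3·(-1392) = -3929
Comparing — Option 1: N=235, Option 2: N=-4170, Option 3: N=-3929. Lowest is -4170 (Option 2).

-4170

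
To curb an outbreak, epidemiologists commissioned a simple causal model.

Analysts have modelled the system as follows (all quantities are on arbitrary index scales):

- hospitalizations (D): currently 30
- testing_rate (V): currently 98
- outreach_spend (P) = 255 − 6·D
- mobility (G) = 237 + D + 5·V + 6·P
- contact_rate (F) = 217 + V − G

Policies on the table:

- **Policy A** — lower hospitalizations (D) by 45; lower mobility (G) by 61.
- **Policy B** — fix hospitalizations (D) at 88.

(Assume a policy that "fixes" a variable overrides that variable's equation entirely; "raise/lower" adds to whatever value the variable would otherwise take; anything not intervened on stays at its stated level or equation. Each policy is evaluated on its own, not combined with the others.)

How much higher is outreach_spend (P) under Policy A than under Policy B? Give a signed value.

618

Policy A (D − 45, G − 61):
  D = 30 − 45 = -15
  P = 255 − 6·(-15) = 345
Policy B (D := 88):
  D = 88
  P = 255 − 6·88 = -273
P: 345 − (-273) = 618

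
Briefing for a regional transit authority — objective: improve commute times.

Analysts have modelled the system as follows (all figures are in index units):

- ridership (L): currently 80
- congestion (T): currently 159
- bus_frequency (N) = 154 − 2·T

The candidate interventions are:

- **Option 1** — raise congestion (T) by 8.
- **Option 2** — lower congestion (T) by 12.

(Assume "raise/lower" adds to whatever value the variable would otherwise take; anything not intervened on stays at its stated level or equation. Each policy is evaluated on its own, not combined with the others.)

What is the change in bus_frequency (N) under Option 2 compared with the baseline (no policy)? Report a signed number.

Baseline:
  T = 159
  N = 154 − 2·159 = -164
Option 2 (T − 12):
  T = 159 − 12 = 147
  N = 154 − 2·147 = -140
Change in N: -140 − (-164) = 24

24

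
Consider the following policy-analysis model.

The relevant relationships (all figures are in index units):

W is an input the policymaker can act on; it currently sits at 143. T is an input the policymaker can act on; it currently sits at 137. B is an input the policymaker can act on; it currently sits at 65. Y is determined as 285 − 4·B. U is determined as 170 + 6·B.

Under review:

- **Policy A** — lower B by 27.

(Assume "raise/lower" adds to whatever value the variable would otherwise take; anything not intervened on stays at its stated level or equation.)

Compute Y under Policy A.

Policy A (B − 27):
  B = 65 − 27 = 38
  Y = 285 − 4·38 = 133

133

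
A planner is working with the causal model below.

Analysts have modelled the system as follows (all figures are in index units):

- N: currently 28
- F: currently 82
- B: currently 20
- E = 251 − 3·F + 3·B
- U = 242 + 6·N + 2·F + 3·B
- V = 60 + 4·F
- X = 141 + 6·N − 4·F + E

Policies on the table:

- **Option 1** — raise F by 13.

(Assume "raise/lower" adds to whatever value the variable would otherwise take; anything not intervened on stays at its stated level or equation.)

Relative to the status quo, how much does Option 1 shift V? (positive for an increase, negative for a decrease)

52

Baseline:
  F = 82
  V = 60 + 4·82 = 388
Option 1 (F + 13):
  F = 82 + 13 = 95
  V = 60 + 4·95 = 440
Change in V: 440 − 388 = 52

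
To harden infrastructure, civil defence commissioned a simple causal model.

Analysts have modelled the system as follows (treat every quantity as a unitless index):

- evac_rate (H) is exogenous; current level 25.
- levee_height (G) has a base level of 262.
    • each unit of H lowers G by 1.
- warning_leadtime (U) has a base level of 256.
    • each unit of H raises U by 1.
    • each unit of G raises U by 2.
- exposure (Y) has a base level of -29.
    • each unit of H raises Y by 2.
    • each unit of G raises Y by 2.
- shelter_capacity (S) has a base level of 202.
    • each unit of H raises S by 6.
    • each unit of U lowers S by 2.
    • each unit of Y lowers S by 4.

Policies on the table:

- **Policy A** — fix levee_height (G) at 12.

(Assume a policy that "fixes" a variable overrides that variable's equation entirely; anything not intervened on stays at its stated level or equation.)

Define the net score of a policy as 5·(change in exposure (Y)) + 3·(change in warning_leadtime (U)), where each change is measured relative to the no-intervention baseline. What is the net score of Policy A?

-3600

Baseline:
  H = 25
  G = 262 − 25 = 237
  U = 256 + 25 + 2·237 = 755
  Y = -29 + 2·25 + 2·237 = 495
Policy A (G := 12):
  H = 25
  G = 12
  U = 256 + 25 + 2·12 = 305
  Y = -29 + 2·25 + 2·12 = 45
ΔY = 45 − 495 = -450; ΔU = 305 − 755 = -450
Score = 5·(-450) + 3·(-450) = -3600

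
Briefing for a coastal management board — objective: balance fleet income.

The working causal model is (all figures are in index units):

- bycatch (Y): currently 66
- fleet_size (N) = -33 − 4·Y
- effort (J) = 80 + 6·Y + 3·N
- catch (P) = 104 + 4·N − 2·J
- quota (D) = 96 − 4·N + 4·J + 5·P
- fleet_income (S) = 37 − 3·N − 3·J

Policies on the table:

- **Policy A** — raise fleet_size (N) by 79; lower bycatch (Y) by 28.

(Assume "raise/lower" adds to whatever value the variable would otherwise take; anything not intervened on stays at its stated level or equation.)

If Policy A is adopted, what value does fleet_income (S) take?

385

Policy A (N + 79, Y − 28):
  Y = 66 − 28 = 38
  N = -33 − 4·38 (+79 from intervention) = -106
  J = 80 + 6·38 + 3·(-106) = -10
  S = 37 − 3·(-106) − 3·(-10) = 385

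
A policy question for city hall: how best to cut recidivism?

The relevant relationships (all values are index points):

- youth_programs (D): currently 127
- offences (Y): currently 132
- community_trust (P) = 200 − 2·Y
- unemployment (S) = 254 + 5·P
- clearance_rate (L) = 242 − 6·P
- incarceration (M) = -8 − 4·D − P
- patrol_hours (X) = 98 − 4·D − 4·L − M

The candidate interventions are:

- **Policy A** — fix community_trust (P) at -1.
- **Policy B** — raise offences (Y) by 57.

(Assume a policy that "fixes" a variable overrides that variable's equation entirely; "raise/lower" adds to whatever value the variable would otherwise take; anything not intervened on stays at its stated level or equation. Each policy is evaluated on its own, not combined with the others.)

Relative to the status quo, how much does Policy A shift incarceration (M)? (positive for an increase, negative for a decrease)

-63

Baseline:
  D = 127
  Y = 132
  P = 200 − 2·132 = -64
  M = -8 − 4·127 − (-64) = -452
Policy A (P := -1):
  D = 127
  Y = 132
  P = -1
  M = -8 − 4·127 − (-1) = -515
Change in M: -515 − (-452) = -63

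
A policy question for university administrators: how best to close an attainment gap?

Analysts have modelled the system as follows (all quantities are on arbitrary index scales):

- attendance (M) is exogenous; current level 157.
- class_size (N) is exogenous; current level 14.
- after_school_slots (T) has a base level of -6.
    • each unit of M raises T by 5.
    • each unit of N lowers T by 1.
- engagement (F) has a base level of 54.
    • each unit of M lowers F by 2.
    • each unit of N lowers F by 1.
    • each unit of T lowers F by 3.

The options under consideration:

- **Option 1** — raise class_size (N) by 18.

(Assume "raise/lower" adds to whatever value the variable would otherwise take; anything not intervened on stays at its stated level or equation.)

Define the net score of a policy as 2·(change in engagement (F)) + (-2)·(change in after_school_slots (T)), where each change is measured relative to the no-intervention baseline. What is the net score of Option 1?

Baseline:
  M = 157
  N = 14
  T = -6 + 5·157 − 14 = 765
  F = 54 − 2·157 − 14 − 3·765 = -2569
Option 1 (N + 18):
  M = 157
  N = 14 + 18 = 32
  T = -6 + 5·157 − 32 = 747
  F = 54 − 2·157 − 32 − 3·747 = -2533
ΔF = -2533 − (-2569) = 36; ΔT = 747 − 765 = -18
Score = 2·36 + (-2)·(-18) = 108

108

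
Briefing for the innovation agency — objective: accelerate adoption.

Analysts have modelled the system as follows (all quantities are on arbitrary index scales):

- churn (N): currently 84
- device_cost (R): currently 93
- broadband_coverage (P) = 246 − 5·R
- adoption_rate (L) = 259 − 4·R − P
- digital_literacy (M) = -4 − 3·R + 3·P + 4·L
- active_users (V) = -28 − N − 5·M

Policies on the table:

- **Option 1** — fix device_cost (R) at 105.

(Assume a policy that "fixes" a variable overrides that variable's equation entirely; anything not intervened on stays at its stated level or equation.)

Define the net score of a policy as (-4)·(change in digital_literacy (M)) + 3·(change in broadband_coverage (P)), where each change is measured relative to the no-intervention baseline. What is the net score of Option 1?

492

Baseline:
  R = 93
  P = 246 − 5·93 = -219
  L = 259 − 4·93 − (-219) = 106
  M = -4 − 3·93 + 3·(-219) + 4·106 = -516
Option 1 (R := 105):
  R = 105
  P = 246 − 5·105 = -279
  L = 259 − 4·105 − (-279) = 118
  M = -4 − 3·105 + 3·(-279) + 4·118 = -684
ΔM = -684 − (-516) = -168; ΔP = -279 − (-219) = -60
Score = (-4)·(-168) + 3·(-60) = 492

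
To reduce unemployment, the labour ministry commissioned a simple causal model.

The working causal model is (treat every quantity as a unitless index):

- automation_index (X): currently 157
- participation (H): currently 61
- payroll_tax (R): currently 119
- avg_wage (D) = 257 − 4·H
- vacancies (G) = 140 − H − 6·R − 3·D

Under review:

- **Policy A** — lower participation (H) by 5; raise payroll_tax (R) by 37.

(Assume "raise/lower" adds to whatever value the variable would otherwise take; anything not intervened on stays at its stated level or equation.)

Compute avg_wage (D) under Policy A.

33

Policy A (H − 5, R + 37):
  H = 61 − 5 = 56
  D = 257 − 4·56 = 33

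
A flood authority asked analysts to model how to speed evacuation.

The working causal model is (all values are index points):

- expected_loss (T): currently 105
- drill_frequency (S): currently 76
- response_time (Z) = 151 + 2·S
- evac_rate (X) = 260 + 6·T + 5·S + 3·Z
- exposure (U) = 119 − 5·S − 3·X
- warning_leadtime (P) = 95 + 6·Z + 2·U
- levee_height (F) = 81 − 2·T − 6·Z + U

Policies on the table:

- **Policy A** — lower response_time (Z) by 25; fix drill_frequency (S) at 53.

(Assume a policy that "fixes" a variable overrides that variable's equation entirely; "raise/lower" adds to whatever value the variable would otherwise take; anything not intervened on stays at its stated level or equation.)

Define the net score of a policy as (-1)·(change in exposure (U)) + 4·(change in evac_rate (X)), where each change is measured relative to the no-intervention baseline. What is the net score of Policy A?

Baseline:
  T = 105
  S = 76
  Z = 151 + 2·76 = 303
  X = 260 + 6·105 + 5·76 + 3·303 = 2179
  U = 119 − 5·76 − 3·2179 = -6798
Policy A (Z − 25, S := 53):
  T = 105
  S = 53
  Z = 151 + 2·53 (−25 from intervention) = 232
  X = 260 + 6·105 + 5·53 + 3·232 = 1851
  U = 119 − 5·53 − 3·1851 = -5699
ΔU = -5699 − (-6798) = 1099; ΔX = 1851 − 2179 = -328
Score = (-1)·1099 + 4·(-328) = -2411

-2411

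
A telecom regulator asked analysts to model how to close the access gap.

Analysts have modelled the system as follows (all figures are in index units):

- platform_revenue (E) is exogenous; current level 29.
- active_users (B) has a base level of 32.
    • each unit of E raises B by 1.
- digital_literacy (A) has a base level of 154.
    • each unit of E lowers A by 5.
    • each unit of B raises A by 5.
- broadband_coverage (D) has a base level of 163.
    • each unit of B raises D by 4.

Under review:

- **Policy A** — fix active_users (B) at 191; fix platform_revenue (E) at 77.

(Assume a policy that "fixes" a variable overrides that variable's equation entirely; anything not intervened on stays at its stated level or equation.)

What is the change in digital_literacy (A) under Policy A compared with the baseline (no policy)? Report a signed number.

410

Baseline:
  E = 29
  B = 32 + 29 = 61
  A = 154 − 5·29 + 5·61 = 314
Policy A (B := 191, E := 77):
  E = 77
  B = 191
  A = 154 − 5·77 + 5·191 = 724
Change in A: 724 − 314 = 410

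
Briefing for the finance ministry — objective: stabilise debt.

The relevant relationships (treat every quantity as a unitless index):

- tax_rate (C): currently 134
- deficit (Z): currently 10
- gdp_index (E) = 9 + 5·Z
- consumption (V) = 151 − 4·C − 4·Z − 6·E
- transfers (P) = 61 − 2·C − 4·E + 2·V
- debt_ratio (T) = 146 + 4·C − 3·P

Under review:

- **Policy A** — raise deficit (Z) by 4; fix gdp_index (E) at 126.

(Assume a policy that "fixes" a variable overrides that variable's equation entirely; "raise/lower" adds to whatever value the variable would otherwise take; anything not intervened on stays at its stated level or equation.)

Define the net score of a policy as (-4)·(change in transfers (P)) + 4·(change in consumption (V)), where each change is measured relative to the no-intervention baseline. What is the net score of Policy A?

Baseline:
  C = 134
  Z = 10
  E = 9 + 5·10 = 59
  V = 151 − 4·134 − 4·10 − 6·59 = -779
  P = 61 − 2·134 − 4·59 + 2·(-779) = -2001
Policy A (Z + 4, E := 126):
  C = 134
  Z = 10 + 4 = 14
  E = 126
  V = 151 − 4·134 − 4·14 − 6·126 = -1197
  P = 61 − 2·134 − 4·126 + 2·(-1197) = -3105
ΔP = -3105 − (-2001) = -1104; ΔV = -1197 − (-779) = -418
Score = (-4)·(-1104) + 4·(-418) = 2744

2744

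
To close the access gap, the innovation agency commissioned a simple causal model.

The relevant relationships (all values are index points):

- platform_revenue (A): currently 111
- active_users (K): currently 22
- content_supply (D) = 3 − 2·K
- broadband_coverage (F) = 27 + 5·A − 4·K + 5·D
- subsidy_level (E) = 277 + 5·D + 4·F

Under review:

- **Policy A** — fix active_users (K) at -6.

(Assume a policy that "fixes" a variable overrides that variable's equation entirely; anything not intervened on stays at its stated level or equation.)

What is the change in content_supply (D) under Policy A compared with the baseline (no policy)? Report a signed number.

56

Baseline:
  K = 22
  D = 3 − 2·22 = -41
Policy A (K := -6):
  K = -6
  D = 3 − 2·(-6) = 15
Change in D: 15 − (-41) = 56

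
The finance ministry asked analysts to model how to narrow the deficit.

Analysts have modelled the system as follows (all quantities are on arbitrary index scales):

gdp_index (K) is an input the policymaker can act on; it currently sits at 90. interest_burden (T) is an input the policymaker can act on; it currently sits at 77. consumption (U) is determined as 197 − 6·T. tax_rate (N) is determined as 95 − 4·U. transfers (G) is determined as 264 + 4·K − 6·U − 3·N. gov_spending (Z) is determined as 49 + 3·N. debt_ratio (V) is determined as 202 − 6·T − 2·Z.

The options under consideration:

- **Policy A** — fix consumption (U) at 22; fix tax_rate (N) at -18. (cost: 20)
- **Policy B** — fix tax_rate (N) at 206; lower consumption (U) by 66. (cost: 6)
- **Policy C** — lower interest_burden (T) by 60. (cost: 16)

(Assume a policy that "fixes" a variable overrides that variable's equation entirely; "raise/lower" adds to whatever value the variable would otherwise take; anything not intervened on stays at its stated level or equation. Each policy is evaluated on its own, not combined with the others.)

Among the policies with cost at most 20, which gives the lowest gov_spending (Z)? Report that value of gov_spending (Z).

-806

Policy A (U := 22, N := -18):
  T = 77
  U = 22
  N = -18
  Z = 49 + 3·(-18) = -5
Policy B (N := 206, U − 66):
  T = 77
  U = 197 − 6·77 (−66 from intervention) = -331
  N = 206
  Z = 49 + 3·206 = 667
Policy C (T − 60):
  T = 77 − 60 = 17
  U = 197 − 6·17 = 95
  N = 95 − 4·95 = -285
  Z = 49 + 3·(-285) = -806
Comparing — Policy A: Z=-5, Policy B: Z=667, Policy C: Z=-806. Lowest is -806 (Policy C).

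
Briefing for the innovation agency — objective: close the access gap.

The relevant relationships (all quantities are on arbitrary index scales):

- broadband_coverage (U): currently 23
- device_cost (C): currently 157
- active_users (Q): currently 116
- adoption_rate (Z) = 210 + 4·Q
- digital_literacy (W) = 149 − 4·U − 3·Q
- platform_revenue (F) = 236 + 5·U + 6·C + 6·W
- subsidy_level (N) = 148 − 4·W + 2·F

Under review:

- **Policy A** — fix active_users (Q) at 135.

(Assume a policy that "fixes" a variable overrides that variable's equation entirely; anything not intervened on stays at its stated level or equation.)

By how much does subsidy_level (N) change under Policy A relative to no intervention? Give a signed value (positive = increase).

Baseline:
  U = 23
  C = 157
  Q = 116
  W = 149 − 4·23 − 3·116 = -291
  F = 236 + 5·23 + 6·157 + 6·(-291) = -453
  N = 148 − 4·(-291) + 2·(-453) = 406
Policy A (Q := 135):
  U = 23
  C = 157
  Q = 135
  W = 149 − 4·23 − 3·135 = -348
  F = 236 + 5·23 + 6·157 + 6·(-348) = -795
  N = 148 − 4·(-348) + 2·(-795) = -50
Change in N: -50 − 406 = -456

-456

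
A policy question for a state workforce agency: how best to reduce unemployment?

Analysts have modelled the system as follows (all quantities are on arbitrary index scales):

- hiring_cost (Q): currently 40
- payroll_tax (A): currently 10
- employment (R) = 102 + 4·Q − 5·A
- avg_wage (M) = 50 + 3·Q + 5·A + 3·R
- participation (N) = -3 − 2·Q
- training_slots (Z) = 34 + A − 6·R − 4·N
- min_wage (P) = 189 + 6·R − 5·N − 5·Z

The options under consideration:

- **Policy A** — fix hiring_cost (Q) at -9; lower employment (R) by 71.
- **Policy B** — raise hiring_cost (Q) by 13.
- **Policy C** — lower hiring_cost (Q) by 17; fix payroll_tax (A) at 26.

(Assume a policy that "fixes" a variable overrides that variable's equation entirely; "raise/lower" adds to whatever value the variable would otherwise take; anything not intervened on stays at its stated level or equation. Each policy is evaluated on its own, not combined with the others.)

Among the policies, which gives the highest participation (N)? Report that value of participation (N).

Policy A (Q := -9, R − 71):
  Q = -9
  N = -3 − 2·(-9) = 15
Policy B (Q + 13):
  Q = 40 + 13 = 53
  N = -3 − 2·53 = -109
Policy C (Q − 17, A := 26):
  Q = 40 − 17 = 23
  N = -3 − 2·23 = -49
Comparing — Policy A: N=15, Policy B: N=-109, Policy C: N=-49. Highest is 15 (Policy A).

15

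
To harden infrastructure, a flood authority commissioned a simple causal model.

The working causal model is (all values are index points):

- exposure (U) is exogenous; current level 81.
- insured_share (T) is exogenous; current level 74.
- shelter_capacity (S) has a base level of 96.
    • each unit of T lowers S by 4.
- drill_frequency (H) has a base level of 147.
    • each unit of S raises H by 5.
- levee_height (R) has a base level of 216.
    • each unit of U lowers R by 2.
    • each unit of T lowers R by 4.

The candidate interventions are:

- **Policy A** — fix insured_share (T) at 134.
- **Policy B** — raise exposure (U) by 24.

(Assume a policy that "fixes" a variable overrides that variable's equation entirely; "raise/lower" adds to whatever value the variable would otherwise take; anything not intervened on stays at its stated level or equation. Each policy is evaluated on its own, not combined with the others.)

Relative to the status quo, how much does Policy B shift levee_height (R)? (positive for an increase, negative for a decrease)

Baseline:
  U = 81
  T = 74
  R = 216 − 2·81 − 4·74 = -242
Policy B (U + 24):
  U = 81 + 24 = 105
  T = 74
  R = 216 − 2·105 − 4·74 = -290
Change in R: -290 − (-242) = -48

-48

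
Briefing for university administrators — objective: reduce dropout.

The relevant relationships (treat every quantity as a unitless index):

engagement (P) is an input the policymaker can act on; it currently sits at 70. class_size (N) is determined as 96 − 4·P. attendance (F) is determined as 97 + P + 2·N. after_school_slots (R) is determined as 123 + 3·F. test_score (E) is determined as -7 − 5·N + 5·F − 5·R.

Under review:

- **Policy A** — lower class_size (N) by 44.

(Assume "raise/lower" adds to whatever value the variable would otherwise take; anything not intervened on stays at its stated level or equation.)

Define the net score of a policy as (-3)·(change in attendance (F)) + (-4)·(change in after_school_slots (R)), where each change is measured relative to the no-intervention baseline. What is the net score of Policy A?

1320

Baseline:
  P = 70
  N = 96 − 4·70 = -184
  F = 97 + 70 + 2·(-184) = -201
  R = 123 + 3·(-201) = -480
Policy A (N − 44):
  P = 70
  N = 96 − 4·70 (−44 from intervention) = -228
  F = 97 + 70 + 2·(-228) = -289
  R = 123 + 3·(-289) = -744
ΔF = -289 − (-201) = -88; ΔR = -744 − (-480) = -264
Score = (-3)·(-88) + (-4)·(-264) = 1320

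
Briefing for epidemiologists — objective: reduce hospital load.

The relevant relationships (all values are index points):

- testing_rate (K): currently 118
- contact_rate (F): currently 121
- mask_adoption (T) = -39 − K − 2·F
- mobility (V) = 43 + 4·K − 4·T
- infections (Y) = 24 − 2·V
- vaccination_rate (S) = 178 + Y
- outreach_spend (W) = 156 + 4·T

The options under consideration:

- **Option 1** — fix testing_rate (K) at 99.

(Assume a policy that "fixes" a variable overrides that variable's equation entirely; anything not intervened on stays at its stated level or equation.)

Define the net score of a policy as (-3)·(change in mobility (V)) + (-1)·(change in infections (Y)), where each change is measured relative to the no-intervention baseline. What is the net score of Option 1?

152

Baseline:
  K = 118
  F = 121
  T = -39 − 118 − 2·121 = -399
  V = 43 + 4·118 − 4·(-399) = 2111
  Y = 24 − 2·2111 = -4198
Option 1 (K := 99):
  K = 99
  F = 121
  T = -39 − 99 − 2·121 = -380
  V = 43 + 4·99 − 4·(-380) = 1959
  Y = 24 − 2·1959 = -3894
ΔV = 1959 − 2111 = -152; ΔY = -3894 − (-4198) = 304
Score = (-3)·(-152) + (-1)·304 = 152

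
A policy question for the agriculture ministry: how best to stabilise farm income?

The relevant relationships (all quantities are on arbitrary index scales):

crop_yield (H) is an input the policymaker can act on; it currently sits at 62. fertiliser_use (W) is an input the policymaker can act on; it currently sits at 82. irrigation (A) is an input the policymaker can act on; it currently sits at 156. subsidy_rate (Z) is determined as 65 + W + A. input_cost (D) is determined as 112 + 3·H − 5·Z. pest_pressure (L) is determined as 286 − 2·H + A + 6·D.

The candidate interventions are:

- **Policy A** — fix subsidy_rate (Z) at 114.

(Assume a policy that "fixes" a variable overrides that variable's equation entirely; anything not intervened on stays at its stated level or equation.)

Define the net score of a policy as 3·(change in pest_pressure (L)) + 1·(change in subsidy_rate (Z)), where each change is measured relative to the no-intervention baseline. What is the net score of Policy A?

Baseline:
  H = 62
  W = 82
  A = 156
  Z = 65 + 82 + 156 = 303
  D = 112 + 3·62 − 5·303 = -1217
  L = 286 − 2·62 + 156 + 6·(-1217) = -6984
Policy A (Z := 114):
  H = 62
  W = 82
  A = 156
  Z = 114
  D = 112 + 3·62 − 5·114 = -272
  L = 286 − 2·62 + 156 + 6·(-272) = -1314
ΔL = -1314 − (-6984) = 5670; ΔZ = 114 − 303 = -189
Score = 3·5670 + 1·(-189) = 16821

16821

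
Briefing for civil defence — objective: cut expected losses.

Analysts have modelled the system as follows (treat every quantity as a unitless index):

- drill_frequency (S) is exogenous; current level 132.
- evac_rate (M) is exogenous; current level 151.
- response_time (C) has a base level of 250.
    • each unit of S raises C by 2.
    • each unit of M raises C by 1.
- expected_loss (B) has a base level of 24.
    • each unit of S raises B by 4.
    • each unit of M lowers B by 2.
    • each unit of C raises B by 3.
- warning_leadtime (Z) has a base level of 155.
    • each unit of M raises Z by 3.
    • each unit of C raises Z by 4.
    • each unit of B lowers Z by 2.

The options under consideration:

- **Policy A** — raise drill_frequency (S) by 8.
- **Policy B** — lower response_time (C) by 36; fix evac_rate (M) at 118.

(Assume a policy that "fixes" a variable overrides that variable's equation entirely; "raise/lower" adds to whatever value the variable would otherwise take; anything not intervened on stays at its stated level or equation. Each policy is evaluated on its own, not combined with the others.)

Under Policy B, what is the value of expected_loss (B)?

2104

Policy B (C − 36, M := 118):
  S = 132
  M = 118
  C = 250 + 2·132 + 118 (−36 from intervention) = 596
  B = 24 + 4·132 − 2·118 + 3·596 = 2104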